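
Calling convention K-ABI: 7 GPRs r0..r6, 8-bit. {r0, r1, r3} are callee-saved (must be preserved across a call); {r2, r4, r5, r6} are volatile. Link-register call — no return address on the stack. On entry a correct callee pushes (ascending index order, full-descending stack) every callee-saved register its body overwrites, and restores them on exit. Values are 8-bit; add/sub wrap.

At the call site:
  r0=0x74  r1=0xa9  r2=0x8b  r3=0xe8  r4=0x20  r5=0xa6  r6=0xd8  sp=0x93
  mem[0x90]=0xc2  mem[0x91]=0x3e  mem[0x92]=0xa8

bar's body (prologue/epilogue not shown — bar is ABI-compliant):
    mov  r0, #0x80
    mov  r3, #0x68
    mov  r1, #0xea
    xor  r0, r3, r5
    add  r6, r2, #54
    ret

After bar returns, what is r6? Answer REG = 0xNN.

REG = 0xc1

prologue: push r0 → mem[0x92]=0x74, sp=0x92
prologue: push r1 → mem[0x91]=0xa9, sp=0x91
prologue: push r3 → mem[0x90]=0xe8, sp=0x90
body[0] mov  r0, #0x80 → r0=0x80
body[1] mov  r3, #0x68 → r3=0x68
body[2] mov  r1, #0xea → r1=0xea
body[3] xor  r0, r3, r5 → r0=0xce
body[4] add  r6, r2, #54 → r6=0xc1
epilogue: pop r3=0xe8, sp=0x91
epilogue: pop r1=0xa9, sp=0x92
epilogue: pop r0=0x74, sp=0x93
r6 is caller-saved → body value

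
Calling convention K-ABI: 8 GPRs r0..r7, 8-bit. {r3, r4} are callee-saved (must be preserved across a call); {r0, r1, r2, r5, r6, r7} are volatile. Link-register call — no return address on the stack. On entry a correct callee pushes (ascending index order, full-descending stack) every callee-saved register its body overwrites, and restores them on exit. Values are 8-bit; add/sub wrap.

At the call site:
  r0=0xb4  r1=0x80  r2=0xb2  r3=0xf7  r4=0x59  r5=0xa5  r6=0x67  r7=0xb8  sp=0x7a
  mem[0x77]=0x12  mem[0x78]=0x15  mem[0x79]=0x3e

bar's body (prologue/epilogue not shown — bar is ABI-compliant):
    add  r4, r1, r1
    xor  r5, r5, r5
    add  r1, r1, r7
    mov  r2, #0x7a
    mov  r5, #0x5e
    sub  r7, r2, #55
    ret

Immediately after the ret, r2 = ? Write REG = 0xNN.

REG = 0x7a

prologue: push r4 → mem[0x79]=0x59, sp=0x79
body[0] add  r4, r1, r1 → r4=0x00
body[1] xor  r5, r5, r5 → r5=0x00
body[2] add  r1, r1, r7 → r1=0x38
body[3] mov  r2, #0x7a → r2=0x7a
body[4] mov  r5, #0x5e → r5=0x5e
body[5] sub  r7, r2, #55 → r7=0x43
epilogue: pop r4=0x59, sp=0x7a
r2 is caller-saved → body value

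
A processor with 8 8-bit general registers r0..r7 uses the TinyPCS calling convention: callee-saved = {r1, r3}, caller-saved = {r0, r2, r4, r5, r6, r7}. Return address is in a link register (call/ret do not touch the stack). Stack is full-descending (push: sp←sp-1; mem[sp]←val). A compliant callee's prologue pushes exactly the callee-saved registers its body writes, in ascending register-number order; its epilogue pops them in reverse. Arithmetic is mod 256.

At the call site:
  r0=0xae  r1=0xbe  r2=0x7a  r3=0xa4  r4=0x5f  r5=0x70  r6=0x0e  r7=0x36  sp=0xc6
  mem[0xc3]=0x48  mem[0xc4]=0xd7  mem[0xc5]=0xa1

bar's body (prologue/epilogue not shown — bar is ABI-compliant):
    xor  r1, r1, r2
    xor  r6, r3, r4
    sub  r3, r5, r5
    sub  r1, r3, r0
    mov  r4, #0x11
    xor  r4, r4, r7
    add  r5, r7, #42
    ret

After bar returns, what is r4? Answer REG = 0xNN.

prologue: push r1 -> mem[0xc5]=0xbe, sp=0xc5
prologue: push r3 -> mem[0xc4]=0xa4, sp=0xc4
body[0] xor  r1, r1, r2 -> r1=0xc4
body[1] xor  r6, r3, r4 -> r6=0xfb
body[2] sub  r3, r5, r5 -> r3=0x00
body[3] sub  r1, r3, r0 -> r1=0x52
body[4] mov  r4, #0x11 -> r4=0x11
body[5] xor  r4, r4, r7 -> r4=0x27
body[6] add  r5, r7, #42 -> r5=0x60
epilogue: pop r3=0xa4, sp=0xc5
epilogue: pop r1=0xbe, sp=0xc6
r4 is caller-saved -> body value

REG = 0x27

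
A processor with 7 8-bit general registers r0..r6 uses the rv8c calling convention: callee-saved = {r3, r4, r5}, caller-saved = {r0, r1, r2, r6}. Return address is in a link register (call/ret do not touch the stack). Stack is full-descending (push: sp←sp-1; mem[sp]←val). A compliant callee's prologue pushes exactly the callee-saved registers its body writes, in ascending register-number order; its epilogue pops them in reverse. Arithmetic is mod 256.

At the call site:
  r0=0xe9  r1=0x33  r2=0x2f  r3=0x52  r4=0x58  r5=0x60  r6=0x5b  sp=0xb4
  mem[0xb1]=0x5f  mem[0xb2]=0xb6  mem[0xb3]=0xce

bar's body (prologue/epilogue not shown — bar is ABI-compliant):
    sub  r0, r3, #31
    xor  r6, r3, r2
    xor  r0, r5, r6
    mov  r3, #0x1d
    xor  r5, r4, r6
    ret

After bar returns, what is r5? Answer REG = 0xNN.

prologue: push r3 → mem[0xb3]=0x52, sp=0xb3
prologue: push r5 → mem[0xb2]=0x60, sp=0xb2
body[0] sub  r0, r3, #31 → r0=0x33
body[1] xor  r6, r3, r2 → r6=0x7d
body[2] xor  r0, r5, r6 → r0=0x1d
body[3] mov  r3, #0x1d → r3=0x1d
body[4] xor  r5, r4, r6 → r5=0x25
epilogue: pop r5=0x60, sp=0xb3
epilogue: pop r3=0x52, sp=0xb4
r5 is callee-saved → restored

REG = 0x60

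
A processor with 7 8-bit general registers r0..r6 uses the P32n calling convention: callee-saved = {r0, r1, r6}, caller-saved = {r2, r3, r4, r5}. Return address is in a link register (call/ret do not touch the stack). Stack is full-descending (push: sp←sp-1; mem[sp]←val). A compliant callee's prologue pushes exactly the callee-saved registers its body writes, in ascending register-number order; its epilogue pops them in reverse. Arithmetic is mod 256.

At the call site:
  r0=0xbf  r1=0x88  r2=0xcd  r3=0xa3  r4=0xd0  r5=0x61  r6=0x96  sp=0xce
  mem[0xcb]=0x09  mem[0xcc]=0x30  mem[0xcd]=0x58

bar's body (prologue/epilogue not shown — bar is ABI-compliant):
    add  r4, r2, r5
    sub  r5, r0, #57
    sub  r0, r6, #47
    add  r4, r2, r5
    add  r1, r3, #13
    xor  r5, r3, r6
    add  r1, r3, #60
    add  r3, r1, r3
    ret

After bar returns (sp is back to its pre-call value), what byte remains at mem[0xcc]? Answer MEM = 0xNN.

prologue: push r0 -> mem[0xcd]=0xbf, sp=0xcd
prologue: push r1 -> mem[0xcc]=0x88, sp=0xcc
body[0] add  r4, r2, r5 -> r4=0x2e
body[1] sub  r5, r0, #57 -> r5=0x86
body[2] sub  r0, r6, #47 -> r0=0x67
body[3] add  r4, r2, r5 -> r4=0x53
body[4] add  r1, r3, #13 -> r1=0xb0
body[5] xor  r5, r3, r6 -> r5=0x35
body[6] add  r1, r3, #60 -> r1=0xdf
body[7] add  r3, r1, r3 -> r3=0x82
epilogue: pop r1=0x88, sp=0xcd
epilogue: pop r0=0xbf, sp=0xce
prologue pushed ['r0', 'r1'] at ['0xcd', '0xcc']

MEM = 0x88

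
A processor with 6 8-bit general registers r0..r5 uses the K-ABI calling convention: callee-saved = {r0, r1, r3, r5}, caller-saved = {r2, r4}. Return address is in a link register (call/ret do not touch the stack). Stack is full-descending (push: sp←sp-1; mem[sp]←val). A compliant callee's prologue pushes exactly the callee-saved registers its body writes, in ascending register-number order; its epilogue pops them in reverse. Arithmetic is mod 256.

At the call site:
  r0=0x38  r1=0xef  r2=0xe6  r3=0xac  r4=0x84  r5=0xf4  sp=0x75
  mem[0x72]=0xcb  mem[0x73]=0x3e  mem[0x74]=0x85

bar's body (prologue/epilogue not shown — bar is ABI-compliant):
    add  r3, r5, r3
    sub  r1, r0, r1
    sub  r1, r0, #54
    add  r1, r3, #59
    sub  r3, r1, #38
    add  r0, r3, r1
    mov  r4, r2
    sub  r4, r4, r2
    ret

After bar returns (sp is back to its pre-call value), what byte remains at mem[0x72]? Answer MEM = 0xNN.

prologue: push r0 -> mem[0x74]=0x38, sp=0x74
prologue: push r1 -> mem[0x73]=0xef, sp=0x73
prologue: push r3 -> mem[0x72]=0xac, sp=0x72
body[0] add  r3, r5, r3 -> r3=0xa0
body[1] sub  r1, r0, r1 -> r1=0x49
body[2] sub  r1, r0, #54 -> r1=0x02
body[3] add  r1, r3, #59 -> r1=0xdb
body[4] sub  r3, r1, #38 -> r3=0xb5
body[5] add  r0, r3, r1 -> r0=0x90
body[6] mov  r4, r2 -> r4=0xe6
body[7] sub  r4, r4, r2 -> r4=0x00
epilogue: pop r3=0xac, sp=0x73
epilogue: pop r1=0xef, sp=0x74
epilogue: pop r0=0x38, sp=0x75
prologue pushed ['r0', 'r1', 'r3'] at ['0x74', '0x73', '0x72']

MEM = 0xac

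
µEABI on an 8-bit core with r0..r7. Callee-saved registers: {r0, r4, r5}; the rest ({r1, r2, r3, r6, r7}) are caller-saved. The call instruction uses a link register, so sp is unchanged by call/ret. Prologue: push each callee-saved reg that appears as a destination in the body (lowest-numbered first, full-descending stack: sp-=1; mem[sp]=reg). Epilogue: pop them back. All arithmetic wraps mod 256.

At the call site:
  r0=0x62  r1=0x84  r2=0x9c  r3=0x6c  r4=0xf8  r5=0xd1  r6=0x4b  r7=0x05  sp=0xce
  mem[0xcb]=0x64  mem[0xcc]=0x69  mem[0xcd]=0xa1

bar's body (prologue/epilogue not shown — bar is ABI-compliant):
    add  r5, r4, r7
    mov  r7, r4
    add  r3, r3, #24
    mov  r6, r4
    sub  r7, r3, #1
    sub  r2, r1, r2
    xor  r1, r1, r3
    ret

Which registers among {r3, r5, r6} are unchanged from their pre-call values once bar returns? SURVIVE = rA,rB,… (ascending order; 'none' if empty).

SURVIVE = r5

prologue: push r5 → mem[0xcd]=0xd1, sp=0xcd
body[0] add  r5, r4, r7 → r5=0xfd
body[1] mov  r7, r4 → r7=0xf8
body[2] add  r3, r3, #24 → r3=0x84
body[3] mov  r6, r4 → r6=0xf8
body[4] sub  r7, r3, #1 → r7=0x83
body[5] sub  r2, r1, r2 → r2=0xe8
body[6] xor  r1, r1, r3 → r1=0x00
epilogue: pop r5=0xd1, sp=0xce
r3: caller-saved, written=True
r5: callee-saved, written=True
r6: caller-saved, written=True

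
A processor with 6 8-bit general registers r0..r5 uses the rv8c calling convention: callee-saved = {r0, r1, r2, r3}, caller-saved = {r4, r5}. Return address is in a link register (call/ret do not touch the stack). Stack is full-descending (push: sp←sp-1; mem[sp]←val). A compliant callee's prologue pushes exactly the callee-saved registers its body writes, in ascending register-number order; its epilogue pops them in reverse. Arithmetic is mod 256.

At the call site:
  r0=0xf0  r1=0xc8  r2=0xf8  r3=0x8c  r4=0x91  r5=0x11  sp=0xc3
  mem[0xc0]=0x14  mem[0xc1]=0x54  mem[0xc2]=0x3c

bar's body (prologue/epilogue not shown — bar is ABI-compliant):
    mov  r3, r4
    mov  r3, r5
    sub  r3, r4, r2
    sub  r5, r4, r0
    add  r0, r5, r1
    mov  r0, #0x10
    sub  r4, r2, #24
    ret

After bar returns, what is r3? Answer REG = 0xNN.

REG = 0x8c

prologue: push r0 → mem[0xc2]=0xf0, sp=0xc2
prologue: push r3 → mem[0xc1]=0x8c, sp=0xc1
body[0] mov  r3, r4 → r3=0x91
body[1] mov  r3, r5 → r3=0x11
body[2] sub  r3, r4, r2 → r3=0x99
body[3] sub  r5, r4, r0 → r5=0xa1
body[4] add  r0, r5, r1 → r0=0x69
body[5] mov  r0, #0x10 → r0=0x10
body[6] sub  r4, r2, #24 → r4=0xe0
epilogue: pop r3=0x8c, sp=0xc2
epilogue: pop r0=0xf0, sp=0xc3
r3 is callee-saved → restored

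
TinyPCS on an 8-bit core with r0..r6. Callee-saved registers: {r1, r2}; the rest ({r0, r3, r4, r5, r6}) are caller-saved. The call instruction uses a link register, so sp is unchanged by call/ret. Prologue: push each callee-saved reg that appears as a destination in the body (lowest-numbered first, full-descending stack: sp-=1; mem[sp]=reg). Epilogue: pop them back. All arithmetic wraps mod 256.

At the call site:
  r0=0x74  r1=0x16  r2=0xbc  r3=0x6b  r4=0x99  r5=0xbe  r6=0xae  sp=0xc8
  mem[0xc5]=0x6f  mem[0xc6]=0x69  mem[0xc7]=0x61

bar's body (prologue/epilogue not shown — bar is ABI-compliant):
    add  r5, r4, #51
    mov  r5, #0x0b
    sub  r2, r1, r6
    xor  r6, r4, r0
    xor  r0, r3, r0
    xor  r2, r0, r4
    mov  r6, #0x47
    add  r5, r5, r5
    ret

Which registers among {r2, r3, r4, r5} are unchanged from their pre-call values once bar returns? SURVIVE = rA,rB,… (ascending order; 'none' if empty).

prologue: push r2 -> mem[0xc7]=0xbc, sp=0xc7
body[0] add  r5, r4, #51 -> r5=0xcc
body[1] mov  r5, #0x0b -> r5=0x0b
body[2] sub  r2, r1, r6 -> r2=0x68
body[3] xor  r6, r4, r0 -> r6=0xed
body[4] xor  r0, r3, r0 -> r0=0x1f
body[5] xor  r2, r0, r4 -> r2=0x86
body[6] mov  r6, #0x47 -> r6=0x47
body[7] add  r5, r5, r5 -> r5=0x16
epilogue: pop r2=0xbc, sp=0xc8
r2: callee-saved, written=True
r3: caller-saved, written=False
r4: caller-saved, written=False
r5: caller-saved, written=True

SURVIVE = r2,r3,r4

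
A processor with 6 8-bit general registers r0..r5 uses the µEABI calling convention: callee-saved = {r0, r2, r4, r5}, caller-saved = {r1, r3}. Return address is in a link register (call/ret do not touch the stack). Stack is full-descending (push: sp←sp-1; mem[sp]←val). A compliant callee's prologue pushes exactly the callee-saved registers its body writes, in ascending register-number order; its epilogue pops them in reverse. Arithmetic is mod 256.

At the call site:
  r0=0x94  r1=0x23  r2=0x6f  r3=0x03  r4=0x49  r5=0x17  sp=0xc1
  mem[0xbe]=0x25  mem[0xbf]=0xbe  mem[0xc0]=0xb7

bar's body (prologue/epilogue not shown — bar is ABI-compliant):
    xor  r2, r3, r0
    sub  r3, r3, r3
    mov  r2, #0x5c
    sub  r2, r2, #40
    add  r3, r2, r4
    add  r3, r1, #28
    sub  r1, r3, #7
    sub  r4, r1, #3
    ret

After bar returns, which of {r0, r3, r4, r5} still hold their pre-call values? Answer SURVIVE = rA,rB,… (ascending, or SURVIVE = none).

SURVIVE = r0,r4,r5

prologue: push r2 → mem[0xc0]=0x6f, sp=0xc0
prologue: push r4 → mem[0xbf]=0x49, sp=0xbf
body[0] xor  r2, r3, r0 → r2=0x97
body[1] sub  r3, r3, r3 → r3=0x00
body[2] mov  r2, #0x5c → r2=0x5c
body[3] sub  r2, r2, #40 → r2=0x34
body[4] add  r3, r2, r4 → r3=0x7d
body[5] add  r3, r1, #28 → r3=0x3f
body[6] sub  r1, r3, #7 → r1=0x38
body[7] sub  r4, r1, #3 → r4=0x35
epilogue: pop r4=0x49, sp=0xc0
epilogue: pop r2=0x6f, sp=0xc1
r0: callee-saved, written=False
r3: caller-saved, written=True
r4: callee-saved, written=True
r5: callee-saved, written=False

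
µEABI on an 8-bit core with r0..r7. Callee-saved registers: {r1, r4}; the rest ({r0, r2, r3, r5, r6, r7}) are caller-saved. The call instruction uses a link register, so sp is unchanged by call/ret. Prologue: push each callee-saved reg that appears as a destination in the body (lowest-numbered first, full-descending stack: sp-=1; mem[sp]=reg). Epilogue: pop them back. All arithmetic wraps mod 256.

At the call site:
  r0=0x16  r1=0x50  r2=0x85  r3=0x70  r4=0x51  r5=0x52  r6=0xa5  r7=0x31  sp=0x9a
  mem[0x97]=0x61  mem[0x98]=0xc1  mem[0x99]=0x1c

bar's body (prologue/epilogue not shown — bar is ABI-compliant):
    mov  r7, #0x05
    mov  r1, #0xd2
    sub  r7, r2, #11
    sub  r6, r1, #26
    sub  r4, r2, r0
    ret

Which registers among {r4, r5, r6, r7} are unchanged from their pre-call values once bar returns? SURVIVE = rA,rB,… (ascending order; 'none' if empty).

prologue: push r1 -> mem[0x99]=0x50, sp=0x99
prologue: push r4 -> mem[0x98]=0x51, sp=0x98
body[0] mov  r7, #0x05 -> r7=0x05
body[1] mov  r1, #0xd2 -> r1=0xd2
body[2] sub  r7, r2, #11 -> r7=0x7a
body[3] sub  r6, r1, #26 -> r6=0xb8
body[4] sub  r4, r2, r0 -> r4=0x6f
epilogue: pop r4=0x51, sp=0x99
epilogue: pop r1=0x50, sp=0x9a
r4: callee-saved, written=True
r5: caller-saved, written=False
r6: caller-saved, written=True
r7: caller-saved, written=True

SURVIVE = r4,r5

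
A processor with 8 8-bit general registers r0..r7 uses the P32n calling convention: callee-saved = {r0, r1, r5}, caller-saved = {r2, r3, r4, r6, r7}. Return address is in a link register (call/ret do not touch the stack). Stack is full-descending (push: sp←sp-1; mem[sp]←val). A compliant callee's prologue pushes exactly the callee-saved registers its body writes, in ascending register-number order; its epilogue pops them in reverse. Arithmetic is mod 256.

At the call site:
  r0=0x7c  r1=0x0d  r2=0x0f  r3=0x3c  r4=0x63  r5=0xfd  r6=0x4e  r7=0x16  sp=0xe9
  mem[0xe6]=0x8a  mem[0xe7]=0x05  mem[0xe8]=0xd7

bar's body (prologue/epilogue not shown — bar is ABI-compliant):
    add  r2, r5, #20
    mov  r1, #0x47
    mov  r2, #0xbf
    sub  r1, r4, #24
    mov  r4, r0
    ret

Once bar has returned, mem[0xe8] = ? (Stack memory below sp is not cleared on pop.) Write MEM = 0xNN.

prologue: push r1 -> mem[0xe8]=0x0d, sp=0xe8
body[0] add  r2, r5, #20 -> r2=0x11
body[1] mov  r1, #0x47 -> r1=0x47
body[2] mov  r2, #0xbf -> r2=0xbf
body[3] sub  r1, r4, #24 -> r1=0x4b
body[4] mov  r4, r0 -> r4=0x7c
epilogue: pop r1=0x0d, sp=0xe9
prologue pushed ['r1'] at ['0xe8']

MEM = 0x0d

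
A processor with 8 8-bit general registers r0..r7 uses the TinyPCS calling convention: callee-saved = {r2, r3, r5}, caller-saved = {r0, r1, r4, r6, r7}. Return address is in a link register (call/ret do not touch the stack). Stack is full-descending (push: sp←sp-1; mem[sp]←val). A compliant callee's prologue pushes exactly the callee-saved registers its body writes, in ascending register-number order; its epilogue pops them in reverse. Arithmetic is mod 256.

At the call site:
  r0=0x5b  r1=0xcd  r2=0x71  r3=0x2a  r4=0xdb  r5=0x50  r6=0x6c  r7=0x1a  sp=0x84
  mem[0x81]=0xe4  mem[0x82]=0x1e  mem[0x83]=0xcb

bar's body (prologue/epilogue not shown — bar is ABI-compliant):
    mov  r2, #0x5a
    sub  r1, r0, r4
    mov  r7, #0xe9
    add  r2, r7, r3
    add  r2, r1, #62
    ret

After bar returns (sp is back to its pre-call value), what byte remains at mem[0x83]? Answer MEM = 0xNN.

MEM = 0x71

prologue: push r2 -> mem[0x83]=0x71, sp=0x83
body[0] mov  r2, #0x5a -> r2=0x5a
body[1] sub  r1, r0, r4 -> r1=0x80
body[2] mov  r7, #0xe9 -> r7=0xe9
body[3] add  r2, r7, r3 -> r2=0x13
body[4] add  r2, r1, #62 -> r2=0xbe
epilogue: pop r2=0x71, sp=0x84
prologue pushed ['r2'] at ['0x83']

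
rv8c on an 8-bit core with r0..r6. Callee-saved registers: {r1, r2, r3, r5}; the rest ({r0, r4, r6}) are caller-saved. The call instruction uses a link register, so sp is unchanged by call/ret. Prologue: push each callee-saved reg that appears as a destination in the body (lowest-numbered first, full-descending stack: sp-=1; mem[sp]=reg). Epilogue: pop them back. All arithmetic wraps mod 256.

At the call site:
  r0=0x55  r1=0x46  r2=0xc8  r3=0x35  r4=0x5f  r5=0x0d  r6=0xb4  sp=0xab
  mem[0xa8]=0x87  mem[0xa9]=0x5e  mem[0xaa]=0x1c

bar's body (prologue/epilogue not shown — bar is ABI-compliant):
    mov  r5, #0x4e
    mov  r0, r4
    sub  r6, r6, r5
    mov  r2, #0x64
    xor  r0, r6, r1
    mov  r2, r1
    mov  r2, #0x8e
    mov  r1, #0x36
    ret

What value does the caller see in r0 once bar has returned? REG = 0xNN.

REG = 0x20

prologue: push r1 -> mem[0xaa]=0x46, sp=0xaa
prologue: push r2 -> mem[0xa9]=0xc8, sp=0xa9
prologue: push r5 -> mem[0xa8]=0x0d, sp=0xa8
body[0] mov  r5, #0x4e -> r5=0x4e
body[1] mov  r0, r4 -> r0=0x5f
body[2] sub  r6, r6, r5 -> r6=0x66
body[3] mov  r2, #0x64 -> r2=0x64
body[4] xor  r0, r6, r1 -> r0=0x20
body[5] mov  r2, r1 -> r2=0x46
body[6] mov  r2, #0x8e -> r2=0x8e
body[7] mov  r1, #0x36 -> r1=0x36
epilogue: pop r5=0x0d, sp=0xa9
epilogue: pop r2=0xc8, sp=0xaa
epilogue: pop r1=0x46, sp=0xab
r0 is caller-saved -> body value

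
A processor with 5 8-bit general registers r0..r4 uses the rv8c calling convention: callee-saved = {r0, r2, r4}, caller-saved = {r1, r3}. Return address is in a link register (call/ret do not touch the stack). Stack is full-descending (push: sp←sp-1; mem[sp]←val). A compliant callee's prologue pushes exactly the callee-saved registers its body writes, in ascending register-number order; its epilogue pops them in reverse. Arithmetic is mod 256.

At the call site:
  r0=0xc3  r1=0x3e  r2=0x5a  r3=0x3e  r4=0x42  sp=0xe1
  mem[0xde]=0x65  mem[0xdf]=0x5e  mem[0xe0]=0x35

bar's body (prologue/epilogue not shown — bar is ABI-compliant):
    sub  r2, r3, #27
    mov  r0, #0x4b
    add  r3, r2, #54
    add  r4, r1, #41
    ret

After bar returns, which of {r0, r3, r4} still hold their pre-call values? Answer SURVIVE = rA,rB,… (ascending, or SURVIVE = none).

prologue: push r0 → mem[0xe0]=0xc3, sp=0xe0
prologue: push r2 → mem[0xdf]=0x5a, sp=0xdf
prologue: push r4 → mem[0xde]=0x42, sp=0xde
body[0] sub  r2, r3, #27 → r2=0x23
body[1] mov  r0, #0x4b → r0=0x4b
body[2] add  r3, r2, #54 → r3=0x59
body[3] add  r4, r1, #41 → r4=0x67
epilogue: pop r4=0x42, sp=0xdf
epilogue: pop r2=0x5a, sp=0xe0
epilogue: pop r0=0xc3, sp=0xe1
r0: callee-saved, written=True
r3: caller-saved, written=True
r4: callee-saved, written=True

SURVIVE = r0,r4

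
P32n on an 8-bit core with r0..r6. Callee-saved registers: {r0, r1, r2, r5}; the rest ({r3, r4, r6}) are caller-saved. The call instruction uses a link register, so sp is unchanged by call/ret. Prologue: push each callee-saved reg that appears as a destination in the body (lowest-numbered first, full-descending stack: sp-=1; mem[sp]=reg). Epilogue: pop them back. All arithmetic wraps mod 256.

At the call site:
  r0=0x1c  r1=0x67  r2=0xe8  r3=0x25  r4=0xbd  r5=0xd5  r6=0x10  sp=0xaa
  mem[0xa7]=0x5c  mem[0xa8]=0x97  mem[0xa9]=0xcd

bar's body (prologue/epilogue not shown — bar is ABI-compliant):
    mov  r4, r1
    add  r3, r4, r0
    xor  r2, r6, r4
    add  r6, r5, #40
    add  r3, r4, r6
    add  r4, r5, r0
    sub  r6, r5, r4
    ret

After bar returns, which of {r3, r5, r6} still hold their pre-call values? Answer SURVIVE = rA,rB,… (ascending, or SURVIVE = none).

SURVIVE = r5

prologue: push r2 -> mem[0xa9]=0xe8, sp=0xa9
body[0] mov  r4, r1 -> r4=0x67
body[1] add  r3, r4, r0 -> r3=0x83
body[2] xor  r2, r6, r4 -> r2=0x77
body[3] add  r6, r5, #40 -> r6=0xfd
body[4] add  r3, r4, r6 -> r3=0x64
body[5] add  r4, r5, r0 -> r4=0xf1
body[6] sub  r6, r5, r4 -> r6=0xe4
epilogue: pop r2=0xe8, sp=0xaa
r3: caller-saved, written=True
r5: callee-saved, written=False
r6: caller-saved, written=True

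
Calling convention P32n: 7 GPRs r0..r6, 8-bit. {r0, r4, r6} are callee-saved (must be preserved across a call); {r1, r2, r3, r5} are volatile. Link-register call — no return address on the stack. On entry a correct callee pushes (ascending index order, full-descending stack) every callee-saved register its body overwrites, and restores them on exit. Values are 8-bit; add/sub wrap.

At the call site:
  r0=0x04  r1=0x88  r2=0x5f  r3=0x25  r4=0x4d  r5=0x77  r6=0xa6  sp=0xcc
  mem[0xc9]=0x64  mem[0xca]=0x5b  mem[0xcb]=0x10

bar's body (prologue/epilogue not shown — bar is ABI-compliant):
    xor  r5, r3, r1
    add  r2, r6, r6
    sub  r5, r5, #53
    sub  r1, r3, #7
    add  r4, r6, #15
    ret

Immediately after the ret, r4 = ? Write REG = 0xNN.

REG = 0x4d

prologue: push r4 → mem[0xcb]=0x4d, sp=0xcb
body[0] xor  r5, r3, r1 → r5=0xad
body[1] add  r2, r6, r6 → r2=0x4c
body[2] sub  r5, r5, #53 → r5=0x78
body[3] sub  r1, r3, #7 → r1=0x1e
body[4] add  r4, r6, #15 → r4=0xb5
epilogue: pop r4=0x4d, sp=0xcc
r4 is callee-saved → restored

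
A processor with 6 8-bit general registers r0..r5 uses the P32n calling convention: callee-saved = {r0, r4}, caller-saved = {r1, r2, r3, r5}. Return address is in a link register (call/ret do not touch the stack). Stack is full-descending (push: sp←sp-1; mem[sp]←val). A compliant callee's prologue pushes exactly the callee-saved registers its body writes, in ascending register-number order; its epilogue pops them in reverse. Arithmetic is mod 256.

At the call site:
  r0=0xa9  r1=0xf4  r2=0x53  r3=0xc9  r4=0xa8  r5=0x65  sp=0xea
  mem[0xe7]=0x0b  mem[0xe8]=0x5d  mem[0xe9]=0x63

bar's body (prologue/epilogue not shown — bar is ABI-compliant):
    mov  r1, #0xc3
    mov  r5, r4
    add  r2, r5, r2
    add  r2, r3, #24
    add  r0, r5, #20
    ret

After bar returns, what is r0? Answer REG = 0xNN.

REG = 0xa9

prologue: push r0 → mem[0xe9]=0xa9, sp=0xe9
body[0] mov  r1, #0xc3 → r1=0xc3
body[1] mov  r5, r4 → r5=0xa8
body[2] add  r2, r5, r2 → r2=0xfb
body[3] add  r2, r3, #24 → r2=0xe1
body[4] add  r0, r5, #20 → r0=0xbc
epilogue: pop r0=0xa9, sp=0xea
r0 is callee-saved → restored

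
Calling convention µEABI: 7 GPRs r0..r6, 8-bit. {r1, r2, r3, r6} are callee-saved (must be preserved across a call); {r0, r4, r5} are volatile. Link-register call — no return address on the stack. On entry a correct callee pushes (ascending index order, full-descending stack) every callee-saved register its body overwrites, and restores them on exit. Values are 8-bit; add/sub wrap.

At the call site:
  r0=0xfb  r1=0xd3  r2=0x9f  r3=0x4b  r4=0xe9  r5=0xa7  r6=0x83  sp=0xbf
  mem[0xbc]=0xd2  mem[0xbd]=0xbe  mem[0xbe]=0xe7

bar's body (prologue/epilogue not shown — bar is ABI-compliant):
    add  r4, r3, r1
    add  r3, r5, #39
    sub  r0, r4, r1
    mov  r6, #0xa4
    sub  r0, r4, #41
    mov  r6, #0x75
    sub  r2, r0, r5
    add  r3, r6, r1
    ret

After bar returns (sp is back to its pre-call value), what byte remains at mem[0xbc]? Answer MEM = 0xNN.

MEM = 0x83

prologue: push r2 → mem[0xbe]=0x9f, sp=0xbe
prologue: push r3 → mem[0xbd]=0x4b, sp=0xbd
prologue: push r6 → mem[0xbc]=0x83, sp=0xbc
body[0] add  r4, r3, r1 → r4=0x1e
body[1] add  r3, r5, #39 → r3=0xce
body[2] sub  r0, r4, r1 → r0=0x4b
body[3] mov  r6, #0xa4 → r6=0xa4
body[4] sub  r0, r4, #41 → r0=0xf5
body[5] mov  r6, #0x75 → r6=0x75
body[6] sub  r2, r0, r5 → r2=0x4e
body[7] add  r3, r6, r1 → r3=0x48
epilogue: pop r6=0x83, sp=0xbd
epilogue: pop r3=0x4b, sp=0xbe
epilogue: pop r2=0x9f, sp=0xbf
prologue pushed ['r2', 'r3', 'r6'] at ['0xbe', '0xbd', '0xbc']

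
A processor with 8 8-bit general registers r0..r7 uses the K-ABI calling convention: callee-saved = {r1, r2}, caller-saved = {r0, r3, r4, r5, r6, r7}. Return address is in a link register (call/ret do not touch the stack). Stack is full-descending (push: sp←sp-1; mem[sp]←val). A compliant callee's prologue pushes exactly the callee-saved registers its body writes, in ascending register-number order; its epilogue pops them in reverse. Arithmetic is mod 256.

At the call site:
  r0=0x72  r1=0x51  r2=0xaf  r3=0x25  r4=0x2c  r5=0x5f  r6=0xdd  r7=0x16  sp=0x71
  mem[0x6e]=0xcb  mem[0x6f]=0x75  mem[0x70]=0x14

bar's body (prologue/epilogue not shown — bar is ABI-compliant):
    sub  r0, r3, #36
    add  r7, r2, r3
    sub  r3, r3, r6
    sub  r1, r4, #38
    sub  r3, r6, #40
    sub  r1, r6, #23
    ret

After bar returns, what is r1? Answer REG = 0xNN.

prologue: push r1 -> mem[0x70]=0x51, sp=0x70
body[0] sub  r0, r3, #36 -> r0=0x01
body[1] add  r7, r2, r3 -> r7=0xd4
body[2] sub  r3, r3, r6 -> r3=0x48
body[3] sub  r1, r4, #38 -> r1=0x06
body[4] sub  r3, r6, #40 -> r3=0xb5
body[5] sub  r1, r6, #23 -> r1=0xc6
epilogue: pop r1=0x51, sp=0x71
r1 is callee-saved -> restored

REG = 0x51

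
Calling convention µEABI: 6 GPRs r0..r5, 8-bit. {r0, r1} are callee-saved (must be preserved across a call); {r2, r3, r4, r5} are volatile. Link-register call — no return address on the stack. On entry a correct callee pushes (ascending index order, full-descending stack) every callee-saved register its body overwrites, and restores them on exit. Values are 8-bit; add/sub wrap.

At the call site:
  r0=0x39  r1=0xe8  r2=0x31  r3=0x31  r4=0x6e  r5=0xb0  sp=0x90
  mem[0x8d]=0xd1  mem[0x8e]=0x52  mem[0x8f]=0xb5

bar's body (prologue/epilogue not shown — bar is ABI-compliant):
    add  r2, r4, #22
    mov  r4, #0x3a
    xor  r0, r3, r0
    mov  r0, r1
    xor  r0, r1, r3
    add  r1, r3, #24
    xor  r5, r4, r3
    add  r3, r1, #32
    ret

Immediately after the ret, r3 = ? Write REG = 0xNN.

REG = 0x69

prologue: push r0 -> mem[0x8f]=0x39, sp=0x8f
prologue: push r1 -> mem[0x8e]=0xe8, sp=0x8e
body[0] add  r2, r4, #22 -> r2=0x84
body[1] mov  r4, #0x3a -> r4=0x3a
body[2] xor  r0, r3, r0 -> r0=0x08
body[3] mov  r0, r1 -> r0=0xe8
body[4] xor  r0, r1, r3 -> r0=0xd9
body[5] add  r1, r3, #24 -> r1=0x49
body[6] xor  r5, r4, r3 -> r5=0x0b
body[7] add  r3, r1, #32 -> r3=0x69
epilogue: pop r1=0xe8, sp=0x8f
epilogue: pop r0=0x39, sp=0x90
r3 is caller-saved -> body value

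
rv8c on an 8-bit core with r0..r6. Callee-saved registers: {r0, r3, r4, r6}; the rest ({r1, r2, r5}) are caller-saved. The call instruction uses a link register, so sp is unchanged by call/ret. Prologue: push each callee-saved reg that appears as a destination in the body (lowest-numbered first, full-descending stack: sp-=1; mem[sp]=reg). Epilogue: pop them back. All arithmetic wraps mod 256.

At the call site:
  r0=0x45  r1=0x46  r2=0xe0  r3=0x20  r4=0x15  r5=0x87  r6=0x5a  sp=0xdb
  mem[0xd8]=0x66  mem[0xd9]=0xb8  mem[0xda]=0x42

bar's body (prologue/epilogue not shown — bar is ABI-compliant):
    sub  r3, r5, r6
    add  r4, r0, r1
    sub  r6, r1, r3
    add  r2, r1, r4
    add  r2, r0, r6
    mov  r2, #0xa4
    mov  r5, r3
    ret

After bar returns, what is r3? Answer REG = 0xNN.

REG = 0x20

prologue: push r3 → mem[0xda]=0x20, sp=0xda
prologue: push r4 → mem[0xd9]=0x15, sp=0xd9
prologue: push r6 → mem[0xd8]=0x5a, sp=0xd8
body[0] sub  r3, r5, r6 → r3=0x2d
body[1] add  r4, r0, r1 → r4=0x8b
body[2] sub  r6, r1, r3 → r6=0x19
body[3] add  r2, r1, r4 → r2=0xd1
body[4] add  r2, r0, r6 → r2=0x5e
body[5] mov  r2, #0xa4 → r2=0xa4
body[6] mov  r5, r3 → r5=0x2d
epilogue: pop r6=0x5a, sp=0xd9
epilogue: pop r4=0x15, sp=0xda
epilogue: pop r3=0x20, sp=0xdb
r3 is callee-saved → restored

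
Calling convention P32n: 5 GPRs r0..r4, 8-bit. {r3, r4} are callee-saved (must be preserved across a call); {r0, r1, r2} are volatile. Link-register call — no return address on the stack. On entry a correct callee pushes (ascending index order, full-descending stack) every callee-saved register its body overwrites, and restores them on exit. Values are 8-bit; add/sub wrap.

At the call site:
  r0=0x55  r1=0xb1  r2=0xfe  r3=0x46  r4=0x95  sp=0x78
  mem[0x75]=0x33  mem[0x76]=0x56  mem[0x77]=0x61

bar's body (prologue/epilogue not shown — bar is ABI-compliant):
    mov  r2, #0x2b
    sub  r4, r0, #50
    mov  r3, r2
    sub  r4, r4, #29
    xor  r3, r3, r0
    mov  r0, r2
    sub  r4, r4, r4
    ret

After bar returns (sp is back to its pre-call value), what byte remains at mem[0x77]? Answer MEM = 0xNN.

MEM = 0x46

prologue: push r3 -> mem[0x77]=0x46, sp=0x77
prologue: push r4 -> mem[0x76]=0x95, sp=0x76
body[0] mov  r2, #0x2b -> r2=0x2b
body[1] sub  r4, r0, #50 -> r4=0x23
body[2] mov  r3, r2 -> r3=0x2b
body[3] sub  r4, r4, #29 -> r4=0x06
body[4] xor  r3, r3, r0 -> r3=0x7e
body[5] mov  r0, r2 -> r0=0x2b
body[6] sub  r4, r4, r4 -> r4=0x00
epilogue: pop r4=0x95, sp=0x77
epilogue: pop r3=0x46, sp=0x78
prologue pushed ['r3', 'r4'] at ['0x77', '0x76']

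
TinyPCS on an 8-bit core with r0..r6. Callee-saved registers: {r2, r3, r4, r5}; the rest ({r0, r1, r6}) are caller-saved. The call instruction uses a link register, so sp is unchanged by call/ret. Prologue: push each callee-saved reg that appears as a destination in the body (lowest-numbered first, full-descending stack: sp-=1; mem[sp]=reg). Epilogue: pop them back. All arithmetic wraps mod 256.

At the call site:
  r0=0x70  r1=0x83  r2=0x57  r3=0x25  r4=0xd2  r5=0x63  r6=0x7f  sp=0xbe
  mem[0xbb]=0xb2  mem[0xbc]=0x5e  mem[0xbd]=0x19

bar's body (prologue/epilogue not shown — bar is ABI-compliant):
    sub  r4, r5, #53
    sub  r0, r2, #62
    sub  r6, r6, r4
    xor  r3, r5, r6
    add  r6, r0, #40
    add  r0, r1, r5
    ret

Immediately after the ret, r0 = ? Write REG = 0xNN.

REG = 0xe6

prologue: push r3 → mem[0xbd]=0x25, sp=0xbd
prologue: push r4 → mem[0xbc]=0xd2, sp=0xbc
body[0] sub  r4, r5, #53 → r4=0x2e
body[1] sub  r0, r2, #62 → r0=0x19
body[2] sub  r6, r6, r4 → r6=0x51
body[3] xor  r3, r5, r6 → r3=0x32
body[4] add  r6, r0, #40 → r6=0x41
body[5] add  r0, r1, r5 → r0=0xe6
epilogue: pop r4=0xd2, sp=0xbd
epilogue: pop r3=0x25, sp=0xbe
r0 is caller-saved → body value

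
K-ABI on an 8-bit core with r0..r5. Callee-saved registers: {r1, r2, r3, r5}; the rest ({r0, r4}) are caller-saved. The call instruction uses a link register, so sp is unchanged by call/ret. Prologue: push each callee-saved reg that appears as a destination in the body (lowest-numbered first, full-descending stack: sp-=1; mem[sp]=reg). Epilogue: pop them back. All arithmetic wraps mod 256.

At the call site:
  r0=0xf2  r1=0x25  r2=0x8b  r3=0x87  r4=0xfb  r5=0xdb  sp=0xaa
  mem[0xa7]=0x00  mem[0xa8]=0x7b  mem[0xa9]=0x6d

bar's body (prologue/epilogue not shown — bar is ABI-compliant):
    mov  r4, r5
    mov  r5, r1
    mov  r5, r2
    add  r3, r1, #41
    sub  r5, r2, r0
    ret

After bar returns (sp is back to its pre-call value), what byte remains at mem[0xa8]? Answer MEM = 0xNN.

MEM = 0xdb

prologue: push r3 -> mem[0xa9]=0x87, sp=0xa9
prologue: push r5 -> mem[0xa8]=0xdb, sp=0xa8
body[0] mov  r4, r5 -> r4=0xdb
body[1] mov  r5, r1 -> r5=0x25
body[2] mov  r5, r2 -> r5=0x8b
body[3] add  r3, r1, #41 -> r3=0x4e
body[4] sub  r5, r2, r0 -> r5=0x99
epilogue: pop r5=0xdb, sp=0xa9
epilogue: pop r3=0x87, sp=0xaa
prologue pushed ['r3', 'r5'] at ['0xa9', '0xa8']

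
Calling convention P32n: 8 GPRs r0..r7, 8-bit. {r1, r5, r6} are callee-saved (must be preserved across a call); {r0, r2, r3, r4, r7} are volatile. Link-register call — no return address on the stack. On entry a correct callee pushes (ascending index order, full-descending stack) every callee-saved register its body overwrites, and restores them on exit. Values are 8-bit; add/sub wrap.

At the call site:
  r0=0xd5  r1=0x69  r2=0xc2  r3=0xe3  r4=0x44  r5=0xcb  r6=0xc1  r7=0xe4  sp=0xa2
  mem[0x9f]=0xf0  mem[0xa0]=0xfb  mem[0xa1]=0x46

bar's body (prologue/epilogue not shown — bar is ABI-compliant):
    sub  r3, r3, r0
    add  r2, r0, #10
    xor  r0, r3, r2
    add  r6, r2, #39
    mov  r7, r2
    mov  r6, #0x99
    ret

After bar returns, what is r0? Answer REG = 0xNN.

prologue: push r6 -> mem[0xa1]=0xc1, sp=0xa1
body[0] sub  r3, r3, r0 -> r3=0x0e
body[1] add  r2, r0, #10 -> r2=0xdf
body[2] xor  r0, r3, r2 -> r0=0xd1
body[3] add  r6, r2, #39 -> r6=0x06
body[4] mov  r7, r2 -> r7=0xdf
body[5] mov  r6, #0x99 -> r6=0x99
epilogue: pop r6=0xc1, sp=0xa2
r0 is caller-saved -> body value

REG = 0xd1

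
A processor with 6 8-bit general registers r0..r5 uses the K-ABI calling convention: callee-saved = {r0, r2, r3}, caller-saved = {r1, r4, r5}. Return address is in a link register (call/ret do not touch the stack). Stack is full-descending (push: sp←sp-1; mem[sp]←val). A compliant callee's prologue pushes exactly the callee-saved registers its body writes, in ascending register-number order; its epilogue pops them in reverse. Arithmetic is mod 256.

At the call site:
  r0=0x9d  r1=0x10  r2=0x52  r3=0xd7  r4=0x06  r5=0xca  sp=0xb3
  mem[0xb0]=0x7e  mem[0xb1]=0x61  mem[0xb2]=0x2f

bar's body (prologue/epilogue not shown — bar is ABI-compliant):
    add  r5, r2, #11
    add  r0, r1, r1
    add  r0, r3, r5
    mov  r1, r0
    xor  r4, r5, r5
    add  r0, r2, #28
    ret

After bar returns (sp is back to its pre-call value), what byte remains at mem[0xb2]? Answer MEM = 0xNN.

MEM = 0x9d

prologue: push r0 → mem[0xb2]=0x9d, sp=0xb2
body[0] add  r5, r2, #11 → r5=0x5d
body[1] add  r0, r1, r1 → r0=0x20
body[2] add  r0, r3, r5 → r0=0x34
body[3] mov  r1, r0 → r1=0x34
body[4] xor  r4, r5, r5 → r4=0x00
body[5] add  r0, r2, #28 → r0=0x6e
epilogue: pop r0=0x9d, sp=0xb3
prologue pushed ['r0'] at ['0xb2']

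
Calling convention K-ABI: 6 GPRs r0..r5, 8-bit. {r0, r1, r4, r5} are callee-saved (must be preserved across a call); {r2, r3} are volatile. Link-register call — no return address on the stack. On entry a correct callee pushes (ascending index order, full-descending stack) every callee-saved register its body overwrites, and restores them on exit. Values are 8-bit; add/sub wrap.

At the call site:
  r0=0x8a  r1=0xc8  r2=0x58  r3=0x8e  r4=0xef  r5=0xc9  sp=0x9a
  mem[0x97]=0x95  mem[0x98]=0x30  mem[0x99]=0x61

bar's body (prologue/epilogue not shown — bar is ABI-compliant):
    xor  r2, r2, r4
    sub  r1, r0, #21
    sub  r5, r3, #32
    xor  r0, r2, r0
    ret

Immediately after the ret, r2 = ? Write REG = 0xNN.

prologue: push r0 → mem[0x99]=0x8a, sp=0x99
prologue: push r1 → mem[0x98]=0xc8, sp=0x98
prologue: push r5 → mem[0x97]=0xc9, sp=0x97
body[0] xor  r2, r2, r4 → r2=0xb7
body[1] sub  r1, r0, #21 → r1=0x75
body[2] sub  r5, r3, #32 → r5=0x6e
body[3] xor  r0, r2, r0 → r0=0x3d
epilogue: pop r5=0xc9, sp=0x98
epilogue: pop r1=0xc8, sp=0x99
epilogue: pop r0=0x8a, sp=0x9a
r2 is caller-saved → body value

REG = 0xb7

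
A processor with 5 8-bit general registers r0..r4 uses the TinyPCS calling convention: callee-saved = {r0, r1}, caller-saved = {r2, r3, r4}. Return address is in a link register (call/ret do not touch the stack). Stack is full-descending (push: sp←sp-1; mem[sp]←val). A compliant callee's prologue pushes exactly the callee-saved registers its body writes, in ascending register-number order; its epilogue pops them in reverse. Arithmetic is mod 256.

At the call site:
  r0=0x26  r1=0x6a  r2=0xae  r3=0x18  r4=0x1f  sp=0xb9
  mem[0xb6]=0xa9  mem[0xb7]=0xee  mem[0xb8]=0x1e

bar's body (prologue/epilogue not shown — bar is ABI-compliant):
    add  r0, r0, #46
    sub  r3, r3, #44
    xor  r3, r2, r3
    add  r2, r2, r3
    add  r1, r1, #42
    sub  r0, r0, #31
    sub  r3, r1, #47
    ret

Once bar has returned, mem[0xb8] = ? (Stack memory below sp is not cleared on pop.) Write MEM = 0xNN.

MEM = 0x26

prologue: push r0 → mem[0xb8]=0x26, sp=0xb8
prologue: push r1 → mem[0xb7]=0x6a, sp=0xb7
body[0] add  r0, r0, #46 → r0=0x54
body[1] sub  r3, r3, #44 → r3=0xec
body[2] xor  r3, r2, r3 → r3=0x42
body[3] add  r2, r2, r3 → r2=0xf0
body[4] add  r1, r1, #42 → r1=0x94
body[5] sub  r0, r0, #31 → r0=0x35
body[6] sub  r3, r1, #47 → r3=0x65
epilogue: pop r1=0x6a, sp=0xb8
epilogue: pop r0=0x26, sp=0xb9
prologue pushed ['r0', 'r1'] at ['0xb8', '0xb7']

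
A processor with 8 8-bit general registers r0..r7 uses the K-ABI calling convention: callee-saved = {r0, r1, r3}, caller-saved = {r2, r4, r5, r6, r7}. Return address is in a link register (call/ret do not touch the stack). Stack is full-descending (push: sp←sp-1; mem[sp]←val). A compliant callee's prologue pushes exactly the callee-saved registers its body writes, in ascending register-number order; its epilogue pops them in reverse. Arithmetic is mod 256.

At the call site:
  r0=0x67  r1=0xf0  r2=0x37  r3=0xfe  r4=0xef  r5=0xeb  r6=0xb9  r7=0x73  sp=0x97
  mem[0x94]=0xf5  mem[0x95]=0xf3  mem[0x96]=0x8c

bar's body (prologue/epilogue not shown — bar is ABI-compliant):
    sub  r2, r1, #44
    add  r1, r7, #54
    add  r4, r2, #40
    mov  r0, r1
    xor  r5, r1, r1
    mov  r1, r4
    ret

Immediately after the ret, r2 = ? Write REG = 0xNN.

prologue: push r0 → mem[0x96]=0x67, sp=0x96
prologue: push r1 → mem[0x95]=0xf0, sp=0x95
body[0] sub  r2, r1, #44 → r2=0xc4
body[1] add  r1, r7, #54 → r1=0xa9
body[2] add  r4, r2, #40 → r4=0xec
body[3] mov  r0, r1 → r0=0xa9
body[4] xor  r5, r1, r1 → r5=0x00
body[5] mov  r1, r4 → r1=0xec
epilogue: pop r1=0xf0, sp=0x96
epilogue: pop r0=0x67, sp=0x97
r2 is caller-saved → body value

REG = 0xc4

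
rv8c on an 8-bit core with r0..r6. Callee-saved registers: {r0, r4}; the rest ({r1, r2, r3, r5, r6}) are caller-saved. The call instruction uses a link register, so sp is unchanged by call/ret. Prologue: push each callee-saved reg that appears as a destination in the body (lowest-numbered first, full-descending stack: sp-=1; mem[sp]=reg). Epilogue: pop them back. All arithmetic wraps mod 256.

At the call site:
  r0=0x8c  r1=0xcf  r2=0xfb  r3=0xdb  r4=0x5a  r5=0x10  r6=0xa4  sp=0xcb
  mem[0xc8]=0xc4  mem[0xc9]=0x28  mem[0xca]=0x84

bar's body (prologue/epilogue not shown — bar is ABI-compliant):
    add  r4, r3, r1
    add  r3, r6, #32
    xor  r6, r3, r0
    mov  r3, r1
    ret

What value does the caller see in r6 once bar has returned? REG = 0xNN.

prologue: push r4 -> mem[0xca]=0x5a, sp=0xca
body[0] add  r4, r3, r1 -> r4=0xaa
body[1] add  r3, r6, #32 -> r3=0xc4
body[2] xor  r6, r3, r0 -> r6=0x48
body[3] mov  r3, r1 -> r3=0xcf
epilogue: pop r4=0x5a, sp=0xcb
r6 is caller-saved -> body value

REG = 0x48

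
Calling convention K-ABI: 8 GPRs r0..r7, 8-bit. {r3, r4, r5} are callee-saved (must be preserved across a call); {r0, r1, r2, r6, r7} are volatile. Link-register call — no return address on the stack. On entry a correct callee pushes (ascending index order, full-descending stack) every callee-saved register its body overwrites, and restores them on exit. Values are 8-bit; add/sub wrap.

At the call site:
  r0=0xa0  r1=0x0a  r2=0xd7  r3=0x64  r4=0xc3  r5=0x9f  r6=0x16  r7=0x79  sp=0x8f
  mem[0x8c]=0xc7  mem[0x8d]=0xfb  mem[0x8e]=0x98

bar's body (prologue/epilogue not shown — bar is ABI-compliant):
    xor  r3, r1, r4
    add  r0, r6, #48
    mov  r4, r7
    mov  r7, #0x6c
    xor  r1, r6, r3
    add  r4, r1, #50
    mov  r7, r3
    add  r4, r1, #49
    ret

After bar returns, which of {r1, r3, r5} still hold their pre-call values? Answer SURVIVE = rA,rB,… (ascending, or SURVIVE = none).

prologue: push r3 → mem[0x8e]=0x64, sp=0x8e
prologue: push r4 → mem[0x8d]=0xc3, sp=0x8d
body[0] xor  r3, r1, r4 → r3=0xc9
body[1] add  r0, r6, #48 → r0=0x46
body[2] mov  r4, r7 → r4=0x79
body[3] mov  r7, #0x6c → r7=0x6c
body[4] xor  r1, r6, r3 → r1=0xdf
body[5] add  r4, r1, #50 → r4=0x11
body[6] mov  r7, r3 → r7=0xc9
body[7] add  r4, r1, #49 → r4=0x10
epilogue: pop r4=0xc3, sp=0x8e
epilogue: pop r3=0x64, sp=0x8f
r1: caller-saved, written=True
r3: callee-saved, written=True
r5: callee-saved, written=False

SURVIVE = r3,r5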